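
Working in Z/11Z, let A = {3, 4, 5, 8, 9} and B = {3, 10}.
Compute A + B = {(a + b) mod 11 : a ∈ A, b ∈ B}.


Work in Z/11Z: reduce every sum a + b modulo 11.
Enumerate all 10 pairs:
a = 3: 3+3=6, 3+10=2
a = 4: 4+3=7, 4+10=3
a = 5: 5+3=8, 5+10=4
a = 8: 8+3=0, 8+10=7
a = 9: 9+3=1, 9+10=8
Distinct residues collected: {0, 1, 2, 3, 4, 6, 7, 8}
|A + B| = 8 (out of 11 total residues).

A + B = {0, 1, 2, 3, 4, 6, 7, 8}


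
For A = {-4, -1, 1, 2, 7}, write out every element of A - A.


A - A = {a - a' : a, a' ∈ A}.
Compute a - a' for each ordered pair (a, a'):
a = -4: -4--4=0, -4--1=-3, -4-1=-5, -4-2=-6, -4-7=-11
a = -1: -1--4=3, -1--1=0, -1-1=-2, -1-2=-3, -1-7=-8
a = 1: 1--4=5, 1--1=2, 1-1=0, 1-2=-1, 1-7=-6
a = 2: 2--4=6, 2--1=3, 2-1=1, 2-2=0, 2-7=-5
a = 7: 7--4=11, 7--1=8, 7-1=6, 7-2=5, 7-7=0
Collecting distinct values (and noting 0 appears from a-a):
A - A = {-11, -8, -6, -5, -3, -2, -1, 0, 1, 2, 3, 5, 6, 8, 11}
|A - A| = 15

A - A = {-11, -8, -6, -5, -3, -2, -1, 0, 1, 2, 3, 5, 6, 8, 11}


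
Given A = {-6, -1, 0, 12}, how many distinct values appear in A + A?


A + A = {a + a' : a, a' ∈ A}; |A| = 4.
General bounds: 2|A| - 1 ≤ |A + A| ≤ |A|(|A|+1)/2, i.e. 7 ≤ |A + A| ≤ 10.
Lower bound 2|A|-1 is attained iff A is an arithmetic progression.
Enumerate sums a + a' for a ≤ a' (symmetric, so this suffices):
a = -6: -6+-6=-12, -6+-1=-7, -6+0=-6, -6+12=6
a = -1: -1+-1=-2, -1+0=-1, -1+12=11
a = 0: 0+0=0, 0+12=12
a = 12: 12+12=24
Distinct sums: {-12, -7, -6, -2, -1, 0, 6, 11, 12, 24}
|A + A| = 10

|A + A| = 10


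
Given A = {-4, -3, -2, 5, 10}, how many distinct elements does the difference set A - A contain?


A - A = {a - a' : a, a' ∈ A}; |A| = 5.
Bounds: 2|A|-1 ≤ |A - A| ≤ |A|² - |A| + 1, i.e. 9 ≤ |A - A| ≤ 21.
Note: 0 ∈ A - A always (from a - a). The set is symmetric: if d ∈ A - A then -d ∈ A - A.
Enumerate nonzero differences d = a - a' with a > a' (then include -d):
Positive differences: {1, 2, 5, 7, 8, 9, 12, 13, 14}
Full difference set: {0} ∪ (positive diffs) ∪ (negative diffs).
|A - A| = 1 + 2·9 = 19 (matches direct enumeration: 19).

|A - A| = 19


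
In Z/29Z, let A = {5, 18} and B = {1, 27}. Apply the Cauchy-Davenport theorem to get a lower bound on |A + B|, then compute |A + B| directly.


Cauchy-Davenport: |A + B| ≥ min(p, |A| + |B| - 1) for A, B nonempty in Z/pZ.
|A| = 2, |B| = 2, p = 29.
CD lower bound = min(29, 2 + 2 - 1) = min(29, 3) = 3.
Compute A + B mod 29 directly:
a = 5: 5+1=6, 5+27=3
a = 18: 18+1=19, 18+27=16
A + B = {3, 6, 16, 19}, so |A + B| = 4.
Verify: 4 ≥ 3? Yes ✓.

CD lower bound = 3, actual |A + B| = 4.


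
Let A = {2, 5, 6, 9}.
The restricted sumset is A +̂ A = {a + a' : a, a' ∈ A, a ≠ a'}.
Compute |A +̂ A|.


Restricted sumset: A +̂ A = {a + a' : a ∈ A, a' ∈ A, a ≠ a'}.
Equivalently, take A + A and drop any sum 2a that is achievable ONLY as a + a for a ∈ A (i.e. sums representable only with equal summands).
Enumerate pairs (a, a') with a < a' (symmetric, so each unordered pair gives one sum; this covers all a ≠ a'):
  2 + 5 = 7
  2 + 6 = 8
  2 + 9 = 11
  5 + 6 = 11
  5 + 9 = 14
  6 + 9 = 15
Collected distinct sums: {7, 8, 11, 14, 15}
|A +̂ A| = 5
(Reference bound: |A +̂ A| ≥ 2|A| - 3 for |A| ≥ 2, with |A| = 4 giving ≥ 5.)

|A +̂ A| = 5


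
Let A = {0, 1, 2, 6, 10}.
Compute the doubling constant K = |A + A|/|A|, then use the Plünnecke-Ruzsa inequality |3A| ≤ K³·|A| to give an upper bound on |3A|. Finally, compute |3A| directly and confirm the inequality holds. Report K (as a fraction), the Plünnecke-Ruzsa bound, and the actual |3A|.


|A| = 5.
Step 1: Compute A + A by enumerating all 25 pairs.
A + A = {0, 1, 2, 3, 4, 6, 7, 8, 10, 11, 12, 16, 20}, so |A + A| = 13.
Step 2: Doubling constant K = |A + A|/|A| = 13/5 = 13/5 ≈ 2.6000.
Step 3: Plünnecke-Ruzsa gives |3A| ≤ K³·|A| = (2.6000)³ · 5 ≈ 87.8800.
Step 4: Compute 3A = A + A + A directly by enumerating all triples (a,b,c) ∈ A³; |3A| = 23.
Step 5: Check 23 ≤ 87.8800? Yes ✓.

K = 13/5, Plünnecke-Ruzsa bound K³|A| ≈ 87.8800, |3A| = 23, inequality holds.


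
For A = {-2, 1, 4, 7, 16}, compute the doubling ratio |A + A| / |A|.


|A| = 5.
Compute A + A by enumerating all 25 pairs.
A + A = {-4, -1, 2, 5, 8, 11, 14, 17, 20, 23, 32}, so |A + A| = 11.
K = |A + A| / |A| = 11/5 (already in lowest terms) ≈ 2.2000.
Reference: AP of size 5 gives K = 9/5 ≈ 1.8000; a fully generic set of size 5 gives K ≈ 3.0000.

|A| = 5, |A + A| = 11, K = 11/5.


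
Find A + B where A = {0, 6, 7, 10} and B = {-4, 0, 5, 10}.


A + B = {a + b : a ∈ A, b ∈ B}.
Enumerate all |A|·|B| = 4·4 = 16 pairs (a, b) and collect distinct sums.
a = 0: 0+-4=-4, 0+0=0, 0+5=5, 0+10=10
a = 6: 6+-4=2, 6+0=6, 6+5=11, 6+10=16
a = 7: 7+-4=3, 7+0=7, 7+5=12, 7+10=17
a = 10: 10+-4=6, 10+0=10, 10+5=15, 10+10=20
Collecting distinct sums: A + B = {-4, 0, 2, 3, 5, 6, 7, 10, 11, 12, 15, 16, 17, 20}
|A + B| = 14

A + B = {-4, 0, 2, 3, 5, 6, 7, 10, 11, 12, 15, 16, 17, 20}


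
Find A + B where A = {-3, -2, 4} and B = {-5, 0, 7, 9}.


A + B = {a + b : a ∈ A, b ∈ B}.
Enumerate all |A|·|B| = 3·4 = 12 pairs (a, b) and collect distinct sums.
a = -3: -3+-5=-8, -3+0=-3, -3+7=4, -3+9=6
a = -2: -2+-5=-7, -2+0=-2, -2+7=5, -2+9=7
a = 4: 4+-5=-1, 4+0=4, 4+7=11, 4+9=13
Collecting distinct sums: A + B = {-8, -7, -3, -2, -1, 4, 5, 6, 7, 11, 13}
|A + B| = 11

A + B = {-8, -7, -3, -2, -1, 4, 5, 6, 7, 11, 13}


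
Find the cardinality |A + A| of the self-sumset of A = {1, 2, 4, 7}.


A + A = {a + a' : a, a' ∈ A}; |A| = 4.
General bounds: 2|A| - 1 ≤ |A + A| ≤ |A|(|A|+1)/2, i.e. 7 ≤ |A + A| ≤ 10.
Lower bound 2|A|-1 is attained iff A is an arithmetic progression.
Enumerate sums a + a' for a ≤ a' (symmetric, so this suffices):
a = 1: 1+1=2, 1+2=3, 1+4=5, 1+7=8
a = 2: 2+2=4, 2+4=6, 2+7=9
a = 4: 4+4=8, 4+7=11
a = 7: 7+7=14
Distinct sums: {2, 3, 4, 5, 6, 8, 9, 11, 14}
|A + A| = 9

|A + A| = 9


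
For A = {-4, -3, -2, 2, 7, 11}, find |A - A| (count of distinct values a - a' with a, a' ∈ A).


A - A = {a - a' : a, a' ∈ A}; |A| = 6.
Bounds: 2|A|-1 ≤ |A - A| ≤ |A|² - |A| + 1, i.e. 11 ≤ |A - A| ≤ 31.
Note: 0 ∈ A - A always (from a - a). The set is symmetric: if d ∈ A - A then -d ∈ A - A.
Enumerate nonzero differences d = a - a' with a > a' (then include -d):
Positive differences: {1, 2, 4, 5, 6, 9, 10, 11, 13, 14, 15}
Full difference set: {0} ∪ (positive diffs) ∪ (negative diffs).
|A - A| = 1 + 2·11 = 23 (matches direct enumeration: 23).

|A - A| = 23


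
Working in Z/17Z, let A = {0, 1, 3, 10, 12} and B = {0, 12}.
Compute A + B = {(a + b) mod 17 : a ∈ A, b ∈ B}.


Work in Z/17Z: reduce every sum a + b modulo 17.
Enumerate all 10 pairs:
a = 0: 0+0=0, 0+12=12
a = 1: 1+0=1, 1+12=13
a = 3: 3+0=3, 3+12=15
a = 10: 10+0=10, 10+12=5
a = 12: 12+0=12, 12+12=7
Distinct residues collected: {0, 1, 3, 5, 7, 10, 12, 13, 15}
|A + B| = 9 (out of 17 total residues).

A + B = {0, 1, 3, 5, 7, 10, 12, 13, 15}


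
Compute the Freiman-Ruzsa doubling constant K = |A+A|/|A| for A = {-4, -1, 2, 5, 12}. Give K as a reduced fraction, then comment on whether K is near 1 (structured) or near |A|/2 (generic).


|A| = 5.
Compute A + A by enumerating all 25 pairs.
A + A = {-8, -5, -2, 1, 4, 7, 8, 10, 11, 14, 17, 24}, so |A + A| = 12.
K = |A + A| / |A| = 12/5 (already in lowest terms) ≈ 2.4000.
Reference: AP of size 5 gives K = 9/5 ≈ 1.8000; a fully generic set of size 5 gives K ≈ 3.0000.

|A| = 5, |A + A| = 12, K = 12/5.


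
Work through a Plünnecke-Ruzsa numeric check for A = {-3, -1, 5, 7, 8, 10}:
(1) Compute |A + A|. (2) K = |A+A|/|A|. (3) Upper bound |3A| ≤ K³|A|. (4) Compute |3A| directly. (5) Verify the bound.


|A| = 6.
Step 1: Compute A + A by enumerating all 36 pairs.
A + A = {-6, -4, -2, 2, 4, 5, 6, 7, 9, 10, 12, 13, 14, 15, 16, 17, 18, 20}, so |A + A| = 18.
Step 2: Doubling constant K = |A + A|/|A| = 18/6 = 18/6 ≈ 3.0000.
Step 3: Plünnecke-Ruzsa gives |3A| ≤ K³·|A| = (3.0000)³ · 6 ≈ 162.0000.
Step 4: Compute 3A = A + A + A directly by enumerating all triples (a,b,c) ∈ A³; |3A| = 34.
Step 5: Check 34 ≤ 162.0000? Yes ✓.

K = 18/6, Plünnecke-Ruzsa bound K³|A| ≈ 162.0000, |3A| = 34, inequality holds.


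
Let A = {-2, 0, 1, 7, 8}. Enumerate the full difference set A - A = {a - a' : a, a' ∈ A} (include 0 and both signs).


A - A = {a - a' : a, a' ∈ A}.
Compute a - a' for each ordered pair (a, a'):
a = -2: -2--2=0, -2-0=-2, -2-1=-3, -2-7=-9, -2-8=-10
a = 0: 0--2=2, 0-0=0, 0-1=-1, 0-7=-7, 0-8=-8
a = 1: 1--2=3, 1-0=1, 1-1=0, 1-7=-6, 1-8=-7
a = 7: 7--2=9, 7-0=7, 7-1=6, 7-7=0, 7-8=-1
a = 8: 8--2=10, 8-0=8, 8-1=7, 8-7=1, 8-8=0
Collecting distinct values (and noting 0 appears from a-a):
A - A = {-10, -9, -8, -7, -6, -3, -2, -1, 0, 1, 2, 3, 6, 7, 8, 9, 10}
|A - A| = 17

A - A = {-10, -9, -8, -7, -6, -3, -2, -1, 0, 1, 2, 3, 6, 7, 8, 9, 10}


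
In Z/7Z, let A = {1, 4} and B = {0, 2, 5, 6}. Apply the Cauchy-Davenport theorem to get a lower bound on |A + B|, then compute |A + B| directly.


Cauchy-Davenport: |A + B| ≥ min(p, |A| + |B| - 1) for A, B nonempty in Z/pZ.
|A| = 2, |B| = 4, p = 7.
CD lower bound = min(7, 2 + 4 - 1) = min(7, 5) = 5.
Compute A + B mod 7 directly:
a = 1: 1+0=1, 1+2=3, 1+5=6, 1+6=0
a = 4: 4+0=4, 4+2=6, 4+5=2, 4+6=3
A + B = {0, 1, 2, 3, 4, 6}, so |A + B| = 6.
Verify: 6 ≥ 5? Yes ✓.

CD lower bound = 5, actual |A + B| = 6.


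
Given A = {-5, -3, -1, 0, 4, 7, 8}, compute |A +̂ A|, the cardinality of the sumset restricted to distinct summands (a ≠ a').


Restricted sumset: A +̂ A = {a + a' : a ∈ A, a' ∈ A, a ≠ a'}.
Equivalently, take A + A and drop any sum 2a that is achievable ONLY as a + a for a ∈ A (i.e. sums representable only with equal summands).
Enumerate pairs (a, a') with a < a' (symmetric, so each unordered pair gives one sum; this covers all a ≠ a'):
  -5 + -3 = -8
  -5 + -1 = -6
  -5 + 0 = -5
  -5 + 4 = -1
  -5 + 7 = 2
  -5 + 8 = 3
  -3 + -1 = -4
  -3 + 0 = -3
  -3 + 4 = 1
  -3 + 7 = 4
  -3 + 8 = 5
  -1 + 0 = -1
  -1 + 4 = 3
  -1 + 7 = 6
  -1 + 8 = 7
  0 + 4 = 4
  0 + 7 = 7
  0 + 8 = 8
  4 + 7 = 11
  4 + 8 = 12
  7 + 8 = 15
Collected distinct sums: {-8, -6, -5, -4, -3, -1, 1, 2, 3, 4, 5, 6, 7, 8, 11, 12, 15}
|A +̂ A| = 17
(Reference bound: |A +̂ A| ≥ 2|A| - 3 for |A| ≥ 2, with |A| = 7 giving ≥ 11.)

|A +̂ A| = 17


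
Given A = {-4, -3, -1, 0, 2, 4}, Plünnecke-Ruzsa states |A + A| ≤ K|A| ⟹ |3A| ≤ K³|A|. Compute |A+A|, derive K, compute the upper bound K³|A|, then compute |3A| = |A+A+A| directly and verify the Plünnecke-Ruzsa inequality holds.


|A| = 6.
Step 1: Compute A + A by enumerating all 36 pairs.
A + A = {-8, -7, -6, -5, -4, -3, -2, -1, 0, 1, 2, 3, 4, 6, 8}, so |A + A| = 15.
Step 2: Doubling constant K = |A + A|/|A| = 15/6 = 15/6 ≈ 2.5000.
Step 3: Plünnecke-Ruzsa gives |3A| ≤ K³·|A| = (2.5000)³ · 6 ≈ 93.7500.
Step 4: Compute 3A = A + A + A directly by enumerating all triples (a,b,c) ∈ A³; |3A| = 23.
Step 5: Check 23 ≤ 93.7500? Yes ✓.

K = 15/6, Plünnecke-Ruzsa bound K³|A| ≈ 93.7500, |3A| = 23, inequality holds.


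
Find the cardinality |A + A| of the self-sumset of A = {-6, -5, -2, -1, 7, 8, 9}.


A + A = {a + a' : a, a' ∈ A}; |A| = 7.
General bounds: 2|A| - 1 ≤ |A + A| ≤ |A|(|A|+1)/2, i.e. 13 ≤ |A + A| ≤ 28.
Lower bound 2|A|-1 is attained iff A is an arithmetic progression.
Enumerate sums a + a' for a ≤ a' (symmetric, so this suffices):
a = -6: -6+-6=-12, -6+-5=-11, -6+-2=-8, -6+-1=-7, -6+7=1, -6+8=2, -6+9=3
a = -5: -5+-5=-10, -5+-2=-7, -5+-1=-6, -5+7=2, -5+8=3, -5+9=4
a = -2: -2+-2=-4, -2+-1=-3, -2+7=5, -2+8=6, -2+9=7
a = -1: -1+-1=-2, -1+7=6, -1+8=7, -1+9=8
a = 7: 7+7=14, 7+8=15, 7+9=16
a = 8: 8+8=16, 8+9=17
a = 9: 9+9=18
Distinct sums: {-12, -11, -10, -8, -7, -6, -4, -3, -2, 1, 2, 3, 4, 5, 6, 7, 8, 14, 15, 16, 17, 18}
|A + A| = 22

|A + A| = 22


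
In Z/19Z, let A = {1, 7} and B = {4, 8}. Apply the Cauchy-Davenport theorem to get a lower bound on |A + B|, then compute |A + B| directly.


Cauchy-Davenport: |A + B| ≥ min(p, |A| + |B| - 1) for A, B nonempty in Z/pZ.
|A| = 2, |B| = 2, p = 19.
CD lower bound = min(19, 2 + 2 - 1) = min(19, 3) = 3.
Compute A + B mod 19 directly:
a = 1: 1+4=5, 1+8=9
a = 7: 7+4=11, 7+8=15
A + B = {5, 9, 11, 15}, so |A + B| = 4.
Verify: 4 ≥ 3? Yes ✓.

CD lower bound = 3, actual |A + B| = 4.


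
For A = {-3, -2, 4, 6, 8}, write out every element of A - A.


A - A = {a - a' : a, a' ∈ A}.
Compute a - a' for each ordered pair (a, a'):
a = -3: -3--3=0, -3--2=-1, -3-4=-7, -3-6=-9, -3-8=-11
a = -2: -2--3=1, -2--2=0, -2-4=-6, -2-6=-8, -2-8=-10
a = 4: 4--3=7, 4--2=6, 4-4=0, 4-6=-2, 4-8=-4
a = 6: 6--3=9, 6--2=8, 6-4=2, 6-6=0, 6-8=-2
a = 8: 8--3=11, 8--2=10, 8-4=4, 8-6=2, 8-8=0
Collecting distinct values (and noting 0 appears from a-a):
A - A = {-11, -10, -9, -8, -7, -6, -4, -2, -1, 0, 1, 2, 4, 6, 7, 8, 9, 10, 11}
|A - A| = 19

A - A = {-11, -10, -9, -8, -7, -6, -4, -2, -1, 0, 1, 2, 4, 6, 7, 8, 9, 10, 11}


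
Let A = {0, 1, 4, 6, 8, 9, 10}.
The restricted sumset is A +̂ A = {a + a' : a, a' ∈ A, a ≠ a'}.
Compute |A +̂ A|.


Restricted sumset: A +̂ A = {a + a' : a ∈ A, a' ∈ A, a ≠ a'}.
Equivalently, take A + A and drop any sum 2a that is achievable ONLY as a + a for a ∈ A (i.e. sums representable only with equal summands).
Enumerate pairs (a, a') with a < a' (symmetric, so each unordered pair gives one sum; this covers all a ≠ a'):
  0 + 1 = 1
  0 + 4 = 4
  0 + 6 = 6
  0 + 8 = 8
  0 + 9 = 9
  0 + 10 = 10
  1 + 4 = 5
  1 + 6 = 7
  1 + 8 = 9
  1 + 9 = 10
  1 + 10 = 11
  4 + 6 = 10
  4 + 8 = 12
  4 + 9 = 13
  4 + 10 = 14
  6 + 8 = 14
  6 + 9 = 15
  6 + 10 = 16
  8 + 9 = 17
  8 + 10 = 18
  9 + 10 = 19
Collected distinct sums: {1, 4, 5, 6, 7, 8, 9, 10, 11, 12, 13, 14, 15, 16, 17, 18, 19}
|A +̂ A| = 17
(Reference bound: |A +̂ A| ≥ 2|A| - 3 for |A| ≥ 2, with |A| = 7 giving ≥ 11.)

|A +̂ A| = 17


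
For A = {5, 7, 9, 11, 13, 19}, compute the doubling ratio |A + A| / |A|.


|A| = 6.
Compute A + A by enumerating all 36 pairs.
A + A = {10, 12, 14, 16, 18, 20, 22, 24, 26, 28, 30, 32, 38}, so |A + A| = 13.
K = |A + A| / |A| = 13/6 (already in lowest terms) ≈ 2.1667.
Reference: AP of size 6 gives K = 11/6 ≈ 1.8333; a fully generic set of size 6 gives K ≈ 3.5000.

|A| = 6, |A + A| = 13, K = 13/6.


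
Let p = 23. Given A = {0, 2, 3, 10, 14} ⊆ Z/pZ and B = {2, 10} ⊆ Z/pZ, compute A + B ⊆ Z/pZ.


Work in Z/23Z: reduce every sum a + b modulo 23.
Enumerate all 10 pairs:
a = 0: 0+2=2, 0+10=10
a = 2: 2+2=4, 2+10=12
a = 3: 3+2=5, 3+10=13
a = 10: 10+2=12, 10+10=20
a = 14: 14+2=16, 14+10=1
Distinct residues collected: {1, 2, 4, 5, 10, 12, 13, 16, 20}
|A + B| = 9 (out of 23 total residues).

A + B = {1, 2, 4, 5, 10, 12, 13, 16, 20}


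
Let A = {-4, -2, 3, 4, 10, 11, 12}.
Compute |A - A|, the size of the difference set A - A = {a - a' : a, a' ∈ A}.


A - A = {a - a' : a, a' ∈ A}; |A| = 7.
Bounds: 2|A|-1 ≤ |A - A| ≤ |A|² - |A| + 1, i.e. 13 ≤ |A - A| ≤ 43.
Note: 0 ∈ A - A always (from a - a). The set is symmetric: if d ∈ A - A then -d ∈ A - A.
Enumerate nonzero differences d = a - a' with a > a' (then include -d):
Positive differences: {1, 2, 5, 6, 7, 8, 9, 12, 13, 14, 15, 16}
Full difference set: {0} ∪ (positive diffs) ∪ (negative diffs).
|A - A| = 1 + 2·12 = 25 (matches direct enumeration: 25).

|A - A| = 25


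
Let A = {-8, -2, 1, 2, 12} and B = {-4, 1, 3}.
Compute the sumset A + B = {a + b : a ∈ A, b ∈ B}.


A + B = {a + b : a ∈ A, b ∈ B}.
Enumerate all |A|·|B| = 5·3 = 15 pairs (a, b) and collect distinct sums.
a = -8: -8+-4=-12, -8+1=-7, -8+3=-5
a = -2: -2+-4=-6, -2+1=-1, -2+3=1
a = 1: 1+-4=-3, 1+1=2, 1+3=4
a = 2: 2+-4=-2, 2+1=3, 2+3=5
a = 12: 12+-4=8, 12+1=13, 12+3=15
Collecting distinct sums: A + B = {-12, -7, -6, -5, -3, -2, -1, 1, 2, 3, 4, 5, 8, 13, 15}
|A + B| = 15

A + B = {-12, -7, -6, -5, -3, -2, -1, 1, 2, 3, 4, 5, 8, 13, 15}


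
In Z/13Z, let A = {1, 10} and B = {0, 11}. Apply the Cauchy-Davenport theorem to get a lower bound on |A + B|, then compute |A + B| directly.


Cauchy-Davenport: |A + B| ≥ min(p, |A| + |B| - 1) for A, B nonempty in Z/pZ.
|A| = 2, |B| = 2, p = 13.
CD lower bound = min(13, 2 + 2 - 1) = min(13, 3) = 3.
Compute A + B mod 13 directly:
a = 1: 1+0=1, 1+11=12
a = 10: 10+0=10, 10+11=8
A + B = {1, 8, 10, 12}, so |A + B| = 4.
Verify: 4 ≥ 3? Yes ✓.

CD lower bound = 3, actual |A + B| = 4.


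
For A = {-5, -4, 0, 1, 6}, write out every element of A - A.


A - A = {a - a' : a, a' ∈ A}.
Compute a - a' for each ordered pair (a, a'):
a = -5: -5--5=0, -5--4=-1, -5-0=-5, -5-1=-6, -5-6=-11
a = -4: -4--5=1, -4--4=0, -4-0=-4, -4-1=-5, -4-6=-10
a = 0: 0--5=5, 0--4=4, 0-0=0, 0-1=-1, 0-6=-6
a = 1: 1--5=6, 1--4=5, 1-0=1, 1-1=0, 1-6=-5
a = 6: 6--5=11, 6--4=10, 6-0=6, 6-1=5, 6-6=0
Collecting distinct values (and noting 0 appears from a-a):
A - A = {-11, -10, -6, -5, -4, -1, 0, 1, 4, 5, 6, 10, 11}
|A - A| = 13

A - A = {-11, -10, -6, -5, -4, -1, 0, 1, 4, 5, 6, 10, 11}


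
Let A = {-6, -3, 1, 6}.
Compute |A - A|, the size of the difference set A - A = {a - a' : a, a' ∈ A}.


A - A = {a - a' : a, a' ∈ A}; |A| = 4.
Bounds: 2|A|-1 ≤ |A - A| ≤ |A|² - |A| + 1, i.e. 7 ≤ |A - A| ≤ 13.
Note: 0 ∈ A - A always (from a - a). The set is symmetric: if d ∈ A - A then -d ∈ A - A.
Enumerate nonzero differences d = a - a' with a > a' (then include -d):
Positive differences: {3, 4, 5, 7, 9, 12}
Full difference set: {0} ∪ (positive diffs) ∪ (negative diffs).
|A - A| = 1 + 2·6 = 13 (matches direct enumeration: 13).

|A - A| = 13


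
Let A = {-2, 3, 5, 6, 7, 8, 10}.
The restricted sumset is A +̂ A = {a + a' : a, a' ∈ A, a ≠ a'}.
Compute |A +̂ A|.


Restricted sumset: A +̂ A = {a + a' : a ∈ A, a' ∈ A, a ≠ a'}.
Equivalently, take A + A and drop any sum 2a that is achievable ONLY as a + a for a ∈ A (i.e. sums representable only with equal summands).
Enumerate pairs (a, a') with a < a' (symmetric, so each unordered pair gives one sum; this covers all a ≠ a'):
  -2 + 3 = 1
  -2 + 5 = 3
  -2 + 6 = 4
  -2 + 7 = 5
  -2 + 8 = 6
  -2 + 10 = 8
  3 + 5 = 8
  3 + 6 = 9
  3 + 7 = 10
  3 + 8 = 11
  3 + 10 = 13
  5 + 6 = 11
  5 + 7 = 12
  5 + 8 = 13
  5 + 10 = 15
  6 + 7 = 13
  6 + 8 = 14
  6 + 10 = 16
  7 + 8 = 15
  7 + 10 = 17
  8 + 10 = 18
Collected distinct sums: {1, 3, 4, 5, 6, 8, 9, 10, 11, 12, 13, 14, 15, 16, 17, 18}
|A +̂ A| = 16
(Reference bound: |A +̂ A| ≥ 2|A| - 3 for |A| ≥ 2, with |A| = 7 giving ≥ 11.)

|A +̂ A| = 16


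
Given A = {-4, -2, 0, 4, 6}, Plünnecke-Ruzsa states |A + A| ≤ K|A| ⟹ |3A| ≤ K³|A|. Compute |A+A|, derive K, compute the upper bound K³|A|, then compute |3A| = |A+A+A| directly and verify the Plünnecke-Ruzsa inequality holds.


|A| = 5.
Step 1: Compute A + A by enumerating all 25 pairs.
A + A = {-8, -6, -4, -2, 0, 2, 4, 6, 8, 10, 12}, so |A + A| = 11.
Step 2: Doubling constant K = |A + A|/|A| = 11/5 = 11/5 ≈ 2.2000.
Step 3: Plünnecke-Ruzsa gives |3A| ≤ K³·|A| = (2.2000)³ · 5 ≈ 53.2400.
Step 4: Compute 3A = A + A + A directly by enumerating all triples (a,b,c) ∈ A³; |3A| = 16.
Step 5: Check 16 ≤ 53.2400? Yes ✓.

K = 11/5, Plünnecke-Ruzsa bound K³|A| ≈ 53.2400, |3A| = 16, inequality holds.


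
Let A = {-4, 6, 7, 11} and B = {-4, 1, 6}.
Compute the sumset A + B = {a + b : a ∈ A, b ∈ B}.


A + B = {a + b : a ∈ A, b ∈ B}.
Enumerate all |A|·|B| = 4·3 = 12 pairs (a, b) and collect distinct sums.
a = -4: -4+-4=-8, -4+1=-3, -4+6=2
a = 6: 6+-4=2, 6+1=7, 6+6=12
a = 7: 7+-4=3, 7+1=8, 7+6=13
a = 11: 11+-4=7, 11+1=12, 11+6=17
Collecting distinct sums: A + B = {-8, -3, 2, 3, 7, 8, 12, 13, 17}
|A + B| = 9

A + B = {-8, -3, 2, 3, 7, 8, 12, 13, 17}


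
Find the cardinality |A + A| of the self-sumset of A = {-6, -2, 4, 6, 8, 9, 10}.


A + A = {a + a' : a, a' ∈ A}; |A| = 7.
General bounds: 2|A| - 1 ≤ |A + A| ≤ |A|(|A|+1)/2, i.e. 13 ≤ |A + A| ≤ 28.
Lower bound 2|A|-1 is attained iff A is an arithmetic progression.
Enumerate sums a + a' for a ≤ a' (symmetric, so this suffices):
a = -6: -6+-6=-12, -6+-2=-8, -6+4=-2, -6+6=0, -6+8=2, -6+9=3, -6+10=4
a = -2: -2+-2=-4, -2+4=2, -2+6=4, -2+8=6, -2+9=7, -2+10=8
a = 4: 4+4=8, 4+6=10, 4+8=12, 4+9=13, 4+10=14
a = 6: 6+6=12, 6+8=14, 6+9=15, 6+10=16
a = 8: 8+8=16, 8+9=17, 8+10=18
a = 9: 9+9=18, 9+10=19
a = 10: 10+10=20
Distinct sums: {-12, -8, -4, -2, 0, 2, 3, 4, 6, 7, 8, 10, 12, 13, 14, 15, 16, 17, 18, 19, 20}
|A + A| = 21

|A + A| = 21


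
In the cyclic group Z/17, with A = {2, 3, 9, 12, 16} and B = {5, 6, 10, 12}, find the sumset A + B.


Work in Z/17Z: reduce every sum a + b modulo 17.
Enumerate all 20 pairs:
a = 2: 2+5=7, 2+6=8, 2+10=12, 2+12=14
a = 3: 3+5=8, 3+6=9, 3+10=13, 3+12=15
a = 9: 9+5=14, 9+6=15, 9+10=2, 9+12=4
a = 12: 12+5=0, 12+6=1, 12+10=5, 12+12=7
a = 16: 16+5=4, 16+6=5, 16+10=9, 16+12=11
Distinct residues collected: {0, 1, 2, 4, 5, 7, 8, 9, 11, 12, 13, 14, 15}
|A + B| = 13 (out of 17 total residues).

A + B = {0, 1, 2, 4, 5, 7, 8, 9, 11, 12, 13, 14, 15}


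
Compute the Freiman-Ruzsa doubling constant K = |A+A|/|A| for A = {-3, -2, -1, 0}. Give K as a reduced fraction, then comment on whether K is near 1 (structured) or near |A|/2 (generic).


|A| = 4.
Compute A + A by enumerating all 16 pairs.
A + A = {-6, -5, -4, -3, -2, -1, 0}, so |A + A| = 7.
K = |A + A| / |A| = 7/4 (already in lowest terms) ≈ 1.7500.
Reference: AP of size 4 gives K = 7/4 ≈ 1.7500; a fully generic set of size 4 gives K ≈ 2.5000.

|A| = 4, |A + A| = 7, K = 7/4.


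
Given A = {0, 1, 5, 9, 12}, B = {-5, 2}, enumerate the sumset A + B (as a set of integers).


A + B = {a + b : a ∈ A, b ∈ B}.
Enumerate all |A|·|B| = 5·2 = 10 pairs (a, b) and collect distinct sums.
a = 0: 0+-5=-5, 0+2=2
a = 1: 1+-5=-4, 1+2=3
a = 5: 5+-5=0, 5+2=7
a = 9: 9+-5=4, 9+2=11
a = 12: 12+-5=7, 12+2=14
Collecting distinct sums: A + B = {-5, -4, 0, 2, 3, 4, 7, 11, 14}
|A + B| = 9

A + B = {-5, -4, 0, 2, 3, 4, 7, 11, 14}


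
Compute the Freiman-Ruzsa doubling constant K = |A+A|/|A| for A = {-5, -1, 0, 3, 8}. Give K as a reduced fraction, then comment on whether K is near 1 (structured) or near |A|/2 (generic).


|A| = 5.
Compute A + A by enumerating all 25 pairs.
A + A = {-10, -6, -5, -2, -1, 0, 2, 3, 6, 7, 8, 11, 16}, so |A + A| = 13.
K = |A + A| / |A| = 13/5 (already in lowest terms) ≈ 2.6000.
Reference: AP of size 5 gives K = 9/5 ≈ 1.8000; a fully generic set of size 5 gives K ≈ 3.0000.

|A| = 5, |A + A| = 13, K = 13/5.


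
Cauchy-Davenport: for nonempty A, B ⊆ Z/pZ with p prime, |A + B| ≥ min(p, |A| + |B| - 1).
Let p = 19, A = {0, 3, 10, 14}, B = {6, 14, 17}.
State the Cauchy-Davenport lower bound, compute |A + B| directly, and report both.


Cauchy-Davenport: |A + B| ≥ min(p, |A| + |B| - 1) for A, B nonempty in Z/pZ.
|A| = 4, |B| = 3, p = 19.
CD lower bound = min(19, 4 + 3 - 1) = min(19, 6) = 6.
Compute A + B mod 19 directly:
a = 0: 0+6=6, 0+14=14, 0+17=17
a = 3: 3+6=9, 3+14=17, 3+17=1
a = 10: 10+6=16, 10+14=5, 10+17=8
a = 14: 14+6=1, 14+14=9, 14+17=12
A + B = {1, 5, 6, 8, 9, 12, 14, 16, 17}, so |A + B| = 9.
Verify: 9 ≥ 6? Yes ✓.

CD lower bound = 6, actual |A + B| = 9.


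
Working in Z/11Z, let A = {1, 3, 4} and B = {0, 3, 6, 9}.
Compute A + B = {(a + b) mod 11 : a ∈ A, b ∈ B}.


Work in Z/11Z: reduce every sum a + b modulo 11.
Enumerate all 12 pairs:
a = 1: 1+0=1, 1+3=4, 1+6=7, 1+9=10
a = 3: 3+0=3, 3+3=6, 3+6=9, 3+9=1
a = 4: 4+0=4, 4+3=7, 4+6=10, 4+9=2
Distinct residues collected: {1, 2, 3, 4, 6, 7, 9, 10}
|A + B| = 8 (out of 11 total residues).

A + B = {1, 2, 3, 4, 6, 7, 9, 10}


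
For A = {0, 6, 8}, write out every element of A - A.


A - A = {a - a' : a, a' ∈ A}.
Compute a - a' for each ordered pair (a, a'):
a = 0: 0-0=0, 0-6=-6, 0-8=-8
a = 6: 6-0=6, 6-6=0, 6-8=-2
a = 8: 8-0=8, 8-6=2, 8-8=0
Collecting distinct values (and noting 0 appears from a-a):
A - A = {-8, -6, -2, 0, 2, 6, 8}
|A - A| = 7

A - A = {-8, -6, -2, 0, 2, 6, 8}


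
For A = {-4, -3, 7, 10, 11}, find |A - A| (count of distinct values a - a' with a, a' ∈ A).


A - A = {a - a' : a, a' ∈ A}; |A| = 5.
Bounds: 2|A|-1 ≤ |A - A| ≤ |A|² - |A| + 1, i.e. 9 ≤ |A - A| ≤ 21.
Note: 0 ∈ A - A always (from a - a). The set is symmetric: if d ∈ A - A then -d ∈ A - A.
Enumerate nonzero differences d = a - a' with a > a' (then include -d):
Positive differences: {1, 3, 4, 10, 11, 13, 14, 15}
Full difference set: {0} ∪ (positive diffs) ∪ (negative diffs).
|A - A| = 1 + 2·8 = 17 (matches direct enumeration: 17).

|A - A| = 17


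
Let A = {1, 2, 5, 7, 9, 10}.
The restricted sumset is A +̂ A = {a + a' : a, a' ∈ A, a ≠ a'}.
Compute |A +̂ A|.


Restricted sumset: A +̂ A = {a + a' : a ∈ A, a' ∈ A, a ≠ a'}.
Equivalently, take A + A and drop any sum 2a that is achievable ONLY as a + a for a ∈ A (i.e. sums representable only with equal summands).
Enumerate pairs (a, a') with a < a' (symmetric, so each unordered pair gives one sum; this covers all a ≠ a'):
  1 + 2 = 3
  1 + 5 = 6
  1 + 7 = 8
  1 + 9 = 10
  1 + 10 = 11
  2 + 5 = 7
  2 + 7 = 9
  2 + 9 = 11
  2 + 10 = 12
  5 + 7 = 12
  5 + 9 = 14
  5 + 10 = 15
  7 + 9 = 16
  7 + 10 = 17
  9 + 10 = 19
Collected distinct sums: {3, 6, 7, 8, 9, 10, 11, 12, 14, 15, 16, 17, 19}
|A +̂ A| = 13
(Reference bound: |A +̂ A| ≥ 2|A| - 3 for |A| ≥ 2, with |A| = 6 giving ≥ 9.)

|A +̂ A| = 13


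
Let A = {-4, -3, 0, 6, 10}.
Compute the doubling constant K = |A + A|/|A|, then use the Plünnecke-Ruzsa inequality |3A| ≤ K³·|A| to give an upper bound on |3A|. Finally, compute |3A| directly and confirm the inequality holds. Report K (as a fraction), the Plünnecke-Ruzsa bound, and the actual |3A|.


|A| = 5.
Step 1: Compute A + A by enumerating all 25 pairs.
A + A = {-8, -7, -6, -4, -3, 0, 2, 3, 6, 7, 10, 12, 16, 20}, so |A + A| = 14.
Step 2: Doubling constant K = |A + A|/|A| = 14/5 = 14/5 ≈ 2.8000.
Step 3: Plünnecke-Ruzsa gives |3A| ≤ K³·|A| = (2.8000)³ · 5 ≈ 109.7600.
Step 4: Compute 3A = A + A + A directly by enumerating all triples (a,b,c) ∈ A³; |3A| = 29.
Step 5: Check 29 ≤ 109.7600? Yes ✓.

K = 14/5, Plünnecke-Ruzsa bound K³|A| ≈ 109.7600, |3A| = 29, inequality holds.


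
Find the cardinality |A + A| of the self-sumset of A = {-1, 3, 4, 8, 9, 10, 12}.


A + A = {a + a' : a, a' ∈ A}; |A| = 7.
General bounds: 2|A| - 1 ≤ |A + A| ≤ |A|(|A|+1)/2, i.e. 13 ≤ |A + A| ≤ 28.
Lower bound 2|A|-1 is attained iff A is an arithmetic progression.
Enumerate sums a + a' for a ≤ a' (symmetric, so this suffices):
a = -1: -1+-1=-2, -1+3=2, -1+4=3, -1+8=7, -1+9=8, -1+10=9, -1+12=11
a = 3: 3+3=6, 3+4=7, 3+8=11, 3+9=12, 3+10=13, 3+12=15
a = 4: 4+4=8, 4+8=12, 4+9=13, 4+10=14, 4+12=16
a = 8: 8+8=16, 8+9=17, 8+10=18, 8+12=20
a = 9: 9+9=18, 9+10=19, 9+12=21
a = 10: 10+10=20, 10+12=22
a = 12: 12+12=24
Distinct sums: {-2, 2, 3, 6, 7, 8, 9, 11, 12, 13, 14, 15, 16, 17, 18, 19, 20, 21, 22, 24}
|A + A| = 20

|A + A| = 20


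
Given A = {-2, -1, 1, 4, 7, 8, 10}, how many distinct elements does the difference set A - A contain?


A - A = {a - a' : a, a' ∈ A}; |A| = 7.
Bounds: 2|A|-1 ≤ |A - A| ≤ |A|² - |A| + 1, i.e. 13 ≤ |A - A| ≤ 43.
Note: 0 ∈ A - A always (from a - a). The set is symmetric: if d ∈ A - A then -d ∈ A - A.
Enumerate nonzero differences d = a - a' with a > a' (then include -d):
Positive differences: {1, 2, 3, 4, 5, 6, 7, 8, 9, 10, 11, 12}
Full difference set: {0} ∪ (positive diffs) ∪ (negative diffs).
|A - A| = 1 + 2·12 = 25 (matches direct enumeration: 25).

|A - A| = 25


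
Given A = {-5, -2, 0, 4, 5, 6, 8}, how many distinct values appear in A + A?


A + A = {a + a' : a, a' ∈ A}; |A| = 7.
General bounds: 2|A| - 1 ≤ |A + A| ≤ |A|(|A|+1)/2, i.e. 13 ≤ |A + A| ≤ 28.
Lower bound 2|A|-1 is attained iff A is an arithmetic progression.
Enumerate sums a + a' for a ≤ a' (symmetric, so this suffices):
a = -5: -5+-5=-10, -5+-2=-7, -5+0=-5, -5+4=-1, -5+5=0, -5+6=1, -5+8=3
a = -2: -2+-2=-4, -2+0=-2, -2+4=2, -2+5=3, -2+6=4, -2+8=6
a = 0: 0+0=0, 0+4=4, 0+5=5, 0+6=6, 0+8=8
a = 4: 4+4=8, 4+5=9, 4+6=10, 4+8=12
a = 5: 5+5=10, 5+6=11, 5+8=13
a = 6: 6+6=12, 6+8=14
a = 8: 8+8=16
Distinct sums: {-10, -7, -5, -4, -2, -1, 0, 1, 2, 3, 4, 5, 6, 8, 9, 10, 11, 12, 13, 14, 16}
|A + A| = 21

|A + A| = 21


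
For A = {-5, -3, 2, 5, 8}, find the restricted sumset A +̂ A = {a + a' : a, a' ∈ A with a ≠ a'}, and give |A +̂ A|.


Restricted sumset: A +̂ A = {a + a' : a ∈ A, a' ∈ A, a ≠ a'}.
Equivalently, take A + A and drop any sum 2a that is achievable ONLY as a + a for a ∈ A (i.e. sums representable only with equal summands).
Enumerate pairs (a, a') with a < a' (symmetric, so each unordered pair gives one sum; this covers all a ≠ a'):
  -5 + -3 = -8
  -5 + 2 = -3
  -5 + 5 = 0
  -5 + 8 = 3
  -3 + 2 = -1
  -3 + 5 = 2
  -3 + 8 = 5
  2 + 5 = 7
  2 + 8 = 10
  5 + 8 = 13
Collected distinct sums: {-8, -3, -1, 0, 2, 3, 5, 7, 10, 13}
|A +̂ A| = 10
(Reference bound: |A +̂ A| ≥ 2|A| - 3 for |A| ≥ 2, with |A| = 5 giving ≥ 7.)

|A +̂ A| = 10


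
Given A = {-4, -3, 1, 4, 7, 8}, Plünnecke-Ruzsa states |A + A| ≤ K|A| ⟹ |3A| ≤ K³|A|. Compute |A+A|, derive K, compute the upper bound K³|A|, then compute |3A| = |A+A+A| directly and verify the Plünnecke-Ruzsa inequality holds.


|A| = 6.
Step 1: Compute A + A by enumerating all 36 pairs.
A + A = {-8, -7, -6, -3, -2, 0, 1, 2, 3, 4, 5, 8, 9, 11, 12, 14, 15, 16}, so |A + A| = 18.
Step 2: Doubling constant K = |A + A|/|A| = 18/6 = 18/6 ≈ 3.0000.
Step 3: Plünnecke-Ruzsa gives |3A| ≤ K³·|A| = (3.0000)³ · 6 ≈ 162.0000.
Step 4: Compute 3A = A + A + A directly by enumerating all triples (a,b,c) ∈ A³; |3A| = 35.
Step 5: Check 35 ≤ 162.0000? Yes ✓.

K = 18/6, Plünnecke-Ruzsa bound K³|A| ≈ 162.0000, |3A| = 35, inequality holds.


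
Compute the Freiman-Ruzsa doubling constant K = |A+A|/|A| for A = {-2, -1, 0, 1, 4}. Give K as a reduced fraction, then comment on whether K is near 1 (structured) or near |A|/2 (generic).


|A| = 5.
Compute A + A by enumerating all 25 pairs.
A + A = {-4, -3, -2, -1, 0, 1, 2, 3, 4, 5, 8}, so |A + A| = 11.
K = |A + A| / |A| = 11/5 (already in lowest terms) ≈ 2.2000.
Reference: AP of size 5 gives K = 9/5 ≈ 1.8000; a fully generic set of size 5 gives K ≈ 3.0000.

|A| = 5, |A + A| = 11, K = 11/5.


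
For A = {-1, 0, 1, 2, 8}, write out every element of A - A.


A - A = {a - a' : a, a' ∈ A}.
Compute a - a' for each ordered pair (a, a'):
a = -1: -1--1=0, -1-0=-1, -1-1=-2, -1-2=-3, -1-8=-9
a = 0: 0--1=1, 0-0=0, 0-1=-1, 0-2=-2, 0-8=-8
a = 1: 1--1=2, 1-0=1, 1-1=0, 1-2=-1, 1-8=-7
a = 2: 2--1=3, 2-0=2, 2-1=1, 2-2=0, 2-8=-6
a = 8: 8--1=9, 8-0=8, 8-1=7, 8-2=6, 8-8=0
Collecting distinct values (and noting 0 appears from a-a):
A - A = {-9, -8, -7, -6, -3, -2, -1, 0, 1, 2, 3, 6, 7, 8, 9}
|A - A| = 15

A - A = {-9, -8, -7, -6, -3, -2, -1, 0, 1, 2, 3, 6, 7, 8, 9}


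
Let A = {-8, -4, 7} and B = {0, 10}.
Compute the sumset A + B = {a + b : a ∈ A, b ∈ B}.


A + B = {a + b : a ∈ A, b ∈ B}.
Enumerate all |A|·|B| = 3·2 = 6 pairs (a, b) and collect distinct sums.
a = -8: -8+0=-8, -8+10=2
a = -4: -4+0=-4, -4+10=6
a = 7: 7+0=7, 7+10=17
Collecting distinct sums: A + B = {-8, -4, 2, 6, 7, 17}
|A + B| = 6

A + B = {-8, -4, 2, 6, 7, 17}


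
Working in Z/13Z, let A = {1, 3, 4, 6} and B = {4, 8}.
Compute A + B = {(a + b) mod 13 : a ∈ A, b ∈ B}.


Work in Z/13Z: reduce every sum a + b modulo 13.
Enumerate all 8 pairs:
a = 1: 1+4=5, 1+8=9
a = 3: 3+4=7, 3+8=11
a = 4: 4+4=8, 4+8=12
a = 6: 6+4=10, 6+8=1
Distinct residues collected: {1, 5, 7, 8, 9, 10, 11, 12}
|A + B| = 8 (out of 13 total residues).

A + B = {1, 5, 7, 8, 9, 10, 11, 12}


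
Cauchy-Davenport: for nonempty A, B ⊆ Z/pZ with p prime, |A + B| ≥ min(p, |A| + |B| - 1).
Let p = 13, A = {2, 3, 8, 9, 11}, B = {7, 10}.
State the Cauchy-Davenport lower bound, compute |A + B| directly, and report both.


Cauchy-Davenport: |A + B| ≥ min(p, |A| + |B| - 1) for A, B nonempty in Z/pZ.
|A| = 5, |B| = 2, p = 13.
CD lower bound = min(13, 5 + 2 - 1) = min(13, 6) = 6.
Compute A + B mod 13 directly:
a = 2: 2+7=9, 2+10=12
a = 3: 3+7=10, 3+10=0
a = 8: 8+7=2, 8+10=5
a = 9: 9+7=3, 9+10=6
a = 11: 11+7=5, 11+10=8
A + B = {0, 2, 3, 5, 6, 8, 9, 10, 12}, so |A + B| = 9.
Verify: 9 ≥ 6? Yes ✓.

CD lower bound = 6, actual |A + B| = 9.


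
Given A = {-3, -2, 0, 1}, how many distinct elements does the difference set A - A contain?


A - A = {a - a' : a, a' ∈ A}; |A| = 4.
Bounds: 2|A|-1 ≤ |A - A| ≤ |A|² - |A| + 1, i.e. 7 ≤ |A - A| ≤ 13.
Note: 0 ∈ A - A always (from a - a). The set is symmetric: if d ∈ A - A then -d ∈ A - A.
Enumerate nonzero differences d = a - a' with a > a' (then include -d):
Positive differences: {1, 2, 3, 4}
Full difference set: {0} ∪ (positive diffs) ∪ (negative diffs).
|A - A| = 1 + 2·4 = 9 (matches direct enumeration: 9).

|A - A| = 9


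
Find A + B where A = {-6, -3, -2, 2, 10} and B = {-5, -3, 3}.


A + B = {a + b : a ∈ A, b ∈ B}.
Enumerate all |A|·|B| = 5·3 = 15 pairs (a, b) and collect distinct sums.
a = -6: -6+-5=-11, -6+-3=-9, -6+3=-3
a = -3: -3+-5=-8, -3+-3=-6, -3+3=0
a = -2: -2+-5=-7, -2+-3=-5, -2+3=1
a = 2: 2+-5=-3, 2+-3=-1, 2+3=5
a = 10: 10+-5=5, 10+-3=7, 10+3=13
Collecting distinct sums: A + B = {-11, -9, -8, -7, -6, -5, -3, -1, 0, 1, 5, 7, 13}
|A + B| = 13

A + B = {-11, -9, -8, -7, -6, -5, -3, -1, 0, 1, 5, 7, 13}


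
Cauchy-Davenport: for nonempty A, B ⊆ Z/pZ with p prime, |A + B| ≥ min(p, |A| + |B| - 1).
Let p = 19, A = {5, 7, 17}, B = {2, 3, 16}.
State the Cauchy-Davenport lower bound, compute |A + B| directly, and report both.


Cauchy-Davenport: |A + B| ≥ min(p, |A| + |B| - 1) for A, B nonempty in Z/pZ.
|A| = 3, |B| = 3, p = 19.
CD lower bound = min(19, 3 + 3 - 1) = min(19, 5) = 5.
Compute A + B mod 19 directly:
a = 5: 5+2=7, 5+3=8, 5+16=2
a = 7: 7+2=9, 7+3=10, 7+16=4
a = 17: 17+2=0, 17+3=1, 17+16=14
A + B = {0, 1, 2, 4, 7, 8, 9, 10, 14}, so |A + B| = 9.
Verify: 9 ≥ 5? Yes ✓.

CD lower bound = 5, actual |A + B| = 9.


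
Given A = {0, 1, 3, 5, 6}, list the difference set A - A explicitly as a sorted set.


A - A = {a - a' : a, a' ∈ A}.
Compute a - a' for each ordered pair (a, a'):
a = 0: 0-0=0, 0-1=-1, 0-3=-3, 0-5=-5, 0-6=-6
a = 1: 1-0=1, 1-1=0, 1-3=-2, 1-5=-4, 1-6=-5
a = 3: 3-0=3, 3-1=2, 3-3=0, 3-5=-2, 3-6=-3
a = 5: 5-0=5, 5-1=4, 5-3=2, 5-5=0, 5-6=-1
a = 6: 6-0=6, 6-1=5, 6-3=3, 6-5=1, 6-6=0
Collecting distinct values (and noting 0 appears from a-a):
A - A = {-6, -5, -4, -3, -2, -1, 0, 1, 2, 3, 4, 5, 6}
|A - A| = 13

A - A = {-6, -5, -4, -3, -2, -1, 0, 1, 2, 3, 4, 5, 6}


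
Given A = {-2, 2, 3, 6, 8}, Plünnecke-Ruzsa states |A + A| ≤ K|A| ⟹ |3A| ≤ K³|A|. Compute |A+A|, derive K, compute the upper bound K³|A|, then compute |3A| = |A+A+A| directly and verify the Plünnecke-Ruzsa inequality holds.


|A| = 5.
Step 1: Compute A + A by enumerating all 25 pairs.
A + A = {-4, 0, 1, 4, 5, 6, 8, 9, 10, 11, 12, 14, 16}, so |A + A| = 13.
Step 2: Doubling constant K = |A + A|/|A| = 13/5 = 13/5 ≈ 2.6000.
Step 3: Plünnecke-Ruzsa gives |3A| ≤ K³·|A| = (2.6000)³ · 5 ≈ 87.8800.
Step 4: Compute 3A = A + A + A directly by enumerating all triples (a,b,c) ∈ A³; |3A| = 23.
Step 5: Check 23 ≤ 87.8800? Yes ✓.

K = 13/5, Plünnecke-Ruzsa bound K³|A| ≈ 87.8800, |3A| = 23, inequality holds.


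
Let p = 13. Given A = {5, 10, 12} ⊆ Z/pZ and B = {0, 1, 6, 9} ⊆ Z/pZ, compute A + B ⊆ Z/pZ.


Work in Z/13Z: reduce every sum a + b modulo 13.
Enumerate all 12 pairs:
a = 5: 5+0=5, 5+1=6, 5+6=11, 5+9=1
a = 10: 10+0=10, 10+1=11, 10+6=3, 10+9=6
a = 12: 12+0=12, 12+1=0, 12+6=5, 12+9=8
Distinct residues collected: {0, 1, 3, 5, 6, 8, 10, 11, 12}
|A + B| = 9 (out of 13 total residues).

A + B = {0, 1, 3, 5, 6, 8, 10, 11, 12}


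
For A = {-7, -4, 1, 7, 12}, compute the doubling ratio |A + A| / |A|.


|A| = 5.
Compute A + A by enumerating all 25 pairs.
A + A = {-14, -11, -8, -6, -3, 0, 2, 3, 5, 8, 13, 14, 19, 24}, so |A + A| = 14.
K = |A + A| / |A| = 14/5 (already in lowest terms) ≈ 2.8000.
Reference: AP of size 5 gives K = 9/5 ≈ 1.8000; a fully generic set of size 5 gives K ≈ 3.0000.

|A| = 5, |A + A| = 14, K = 14/5.


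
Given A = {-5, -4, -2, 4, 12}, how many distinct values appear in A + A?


A + A = {a + a' : a, a' ∈ A}; |A| = 5.
General bounds: 2|A| - 1 ≤ |A + A| ≤ |A|(|A|+1)/2, i.e. 9 ≤ |A + A| ≤ 15.
Lower bound 2|A|-1 is attained iff A is an arithmetic progression.
Enumerate sums a + a' for a ≤ a' (symmetric, so this suffices):
a = -5: -5+-5=-10, -5+-4=-9, -5+-2=-7, -5+4=-1, -5+12=7
a = -4: -4+-4=-8, -4+-2=-6, -4+4=0, -4+12=8
a = -2: -2+-2=-4, -2+4=2, -2+12=10
a = 4: 4+4=8, 4+12=16
a = 12: 12+12=24
Distinct sums: {-10, -9, -8, -7, -6, -4, -1, 0, 2, 7, 8, 10, 16, 24}
|A + A| = 14

|A + A| = 14


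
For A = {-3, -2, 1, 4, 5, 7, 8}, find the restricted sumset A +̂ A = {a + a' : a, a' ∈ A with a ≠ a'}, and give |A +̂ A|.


Restricted sumset: A +̂ A = {a + a' : a ∈ A, a' ∈ A, a ≠ a'}.
Equivalently, take A + A and drop any sum 2a that is achievable ONLY as a + a for a ∈ A (i.e. sums representable only with equal summands).
Enumerate pairs (a, a') with a < a' (symmetric, so each unordered pair gives one sum; this covers all a ≠ a'):
  -3 + -2 = -5
  -3 + 1 = -2
  -3 + 4 = 1
  -3 + 5 = 2
  -3 + 7 = 4
  -3 + 8 = 5
  -2 + 1 = -1
  -2 + 4 = 2
  -2 + 5 = 3
  -2 + 7 = 5
  -2 + 8 = 6
  1 + 4 = 5
  1 + 5 = 6
  1 + 7 = 8
  1 + 8 = 9
  4 + 5 = 9
  4 + 7 = 11
  4 + 8 = 12
  5 + 7 = 12
  5 + 8 = 13
  7 + 8 = 15
Collected distinct sums: {-5, -2, -1, 1, 2, 3, 4, 5, 6, 8, 9, 11, 12, 13, 15}
|A +̂ A| = 15
(Reference bound: |A +̂ A| ≥ 2|A| - 3 for |A| ≥ 2, with |A| = 7 giving ≥ 11.)

|A +̂ A| = 15


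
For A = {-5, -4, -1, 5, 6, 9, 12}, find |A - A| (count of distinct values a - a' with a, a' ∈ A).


A - A = {a - a' : a, a' ∈ A}; |A| = 7.
Bounds: 2|A|-1 ≤ |A - A| ≤ |A|² - |A| + 1, i.e. 13 ≤ |A - A| ≤ 43.
Note: 0 ∈ A - A always (from a - a). The set is symmetric: if d ∈ A - A then -d ∈ A - A.
Enumerate nonzero differences d = a - a' with a > a' (then include -d):
Positive differences: {1, 3, 4, 6, 7, 9, 10, 11, 13, 14, 16, 17}
Full difference set: {0} ∪ (positive diffs) ∪ (negative diffs).
|A - A| = 1 + 2·12 = 25 (matches direct enumeration: 25).

|A - A| = 25


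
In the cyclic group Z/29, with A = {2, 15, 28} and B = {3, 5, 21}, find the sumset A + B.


Work in Z/29Z: reduce every sum a + b modulo 29.
Enumerate all 9 pairs:
a = 2: 2+3=5, 2+5=7, 2+21=23
a = 15: 15+3=18, 15+5=20, 15+21=7
a = 28: 28+3=2, 28+5=4, 28+21=20
Distinct residues collected: {2, 4, 5, 7, 18, 20, 23}
|A + B| = 7 (out of 29 total residues).

A + B = {2, 4, 5, 7, 18, 20, 23}


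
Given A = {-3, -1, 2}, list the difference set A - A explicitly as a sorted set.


A - A = {a - a' : a, a' ∈ A}.
Compute a - a' for each ordered pair (a, a'):
a = -3: -3--3=0, -3--1=-2, -3-2=-5
a = -1: -1--3=2, -1--1=0, -1-2=-3
a = 2: 2--3=5, 2--1=3, 2-2=0
Collecting distinct values (and noting 0 appears from a-a):
A - A = {-5, -3, -2, 0, 2, 3, 5}
|A - A| = 7

A - A = {-5, -3, -2, 0, 2, 3, 5}


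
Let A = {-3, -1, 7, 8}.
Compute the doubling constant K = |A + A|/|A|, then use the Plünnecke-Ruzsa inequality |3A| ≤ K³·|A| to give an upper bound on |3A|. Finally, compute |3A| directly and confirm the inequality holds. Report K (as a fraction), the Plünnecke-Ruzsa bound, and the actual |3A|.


|A| = 4.
Step 1: Compute A + A by enumerating all 16 pairs.
A + A = {-6, -4, -2, 4, 5, 6, 7, 14, 15, 16}, so |A + A| = 10.
Step 2: Doubling constant K = |A + A|/|A| = 10/4 = 10/4 ≈ 2.5000.
Step 3: Plünnecke-Ruzsa gives |3A| ≤ K³·|A| = (2.5000)³ · 4 ≈ 62.5000.
Step 4: Compute 3A = A + A + A directly by enumerating all triples (a,b,c) ∈ A³; |3A| = 19.
Step 5: Check 19 ≤ 62.5000? Yes ✓.

K = 10/4, Plünnecke-Ruzsa bound K³|A| ≈ 62.5000, |3A| = 19, inequality holds.


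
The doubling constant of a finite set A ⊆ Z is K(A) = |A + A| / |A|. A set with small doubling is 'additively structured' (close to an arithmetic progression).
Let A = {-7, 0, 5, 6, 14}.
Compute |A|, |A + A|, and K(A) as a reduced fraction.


|A| = 5.
Compute A + A by enumerating all 25 pairs.
A + A = {-14, -7, -2, -1, 0, 5, 6, 7, 10, 11, 12, 14, 19, 20, 28}, so |A + A| = 15.
K = |A + A| / |A| = 15/5 = 3/1 ≈ 3.0000.
Reference: AP of size 5 gives K = 9/5 ≈ 1.8000; a fully generic set of size 5 gives K ≈ 3.0000.

|A| = 5, |A + A| = 15, K = 15/5 = 3/1.
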